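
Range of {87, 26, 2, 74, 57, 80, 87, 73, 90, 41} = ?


Max = 90, Min = 2
Range = 90 - 2 = 88

Range = 88


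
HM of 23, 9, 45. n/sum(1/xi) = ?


Sum of reciprocals = 1/23 + 1/9 + 1/45 = 0.176812
HM = 3/0.176812 = 16.9672

HM = 16.9672


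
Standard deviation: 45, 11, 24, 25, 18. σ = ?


Mean = 24.6000
Variance = 129.0400
SD = sqrt(129.0400) = 11.3596

SD = 11.3596


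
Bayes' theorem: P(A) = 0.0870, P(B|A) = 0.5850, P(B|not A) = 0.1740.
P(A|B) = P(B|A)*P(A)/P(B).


P(B) = P(B|A)*P(A) + P(B|A')*P(A')
= 0.5850*0.0870 + 0.1740*0.9130
= 0.050895 + 0.158862 = 0.209757
P(A|B) = 0.050895/0.209757 = 0.2426

P(A|B) = 0.2426


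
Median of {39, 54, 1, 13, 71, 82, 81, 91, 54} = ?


Sorted: 1, 13, 39, 54, 54, 71, 81, 82, 91
n = 9 (odd)
Middle value = 54

Median = 54


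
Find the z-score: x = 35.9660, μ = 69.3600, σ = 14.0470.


z = (35.9660 - 69.3600)/14.0470
= -33.3940/14.0470
= -2.3773

z = -2.3773


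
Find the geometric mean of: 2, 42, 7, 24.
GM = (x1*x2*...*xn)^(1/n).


Product = 2 × 42 × 7 × 24 = 14112
GM = 14112^(1/4) = 10.8993

GM = 10.8993


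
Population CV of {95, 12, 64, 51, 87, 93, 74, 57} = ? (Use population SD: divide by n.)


Mean = 66.6250
SD = 25.7339
CV = (25.7339/66.6250)*100 = 38.6250%

CV = 38.6250%


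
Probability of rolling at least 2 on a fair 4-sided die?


Favorable outcomes (roll ≥ 2): 3
Total outcomes = 4
P = 3/4 = 0.7500

P = 0.7500


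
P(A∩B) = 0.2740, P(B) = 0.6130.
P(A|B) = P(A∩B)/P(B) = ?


P(A|B) = 0.2740/0.6130 = 0.4470

P(A|B) = 0.4470


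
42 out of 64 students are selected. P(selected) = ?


P = 42/64 = 0.6562

P = 0.6562


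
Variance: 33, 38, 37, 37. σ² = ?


Mean = 36.2500
Squared deviations: 10.5625, 3.0625, 0.5625, 0.5625
Sum = 14.7500
Variance = 14.7500/4 = 3.6875

Variance = 3.6875


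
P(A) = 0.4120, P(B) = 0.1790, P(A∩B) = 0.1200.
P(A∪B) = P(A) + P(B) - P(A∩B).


P(A∪B) = 0.4120 + 0.1790 - 0.1200
= 0.5910 - 0.1200
= 0.4710

P(A∪B) = 0.4710


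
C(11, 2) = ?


C(11,2) = 11!/(2! × 9!)
= 39916800/(2 × 362880)
= 55

C(11,2) = 55


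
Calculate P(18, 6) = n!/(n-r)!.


P(18,6) = 18!/12!
= 6402373705728000/479001600
= 13366080

P(18,6) = 13366080


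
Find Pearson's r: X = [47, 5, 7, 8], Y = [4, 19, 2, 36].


Mean X = 16.7500, Mean Y = 15.2500
SD X = 17.498214, SD Y = 13.663363
Cov = -109.187500
r = -109.187500/(17.498214*13.663363) = -0.4567

r = -0.4567


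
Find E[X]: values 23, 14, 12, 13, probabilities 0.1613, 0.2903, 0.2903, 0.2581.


E[X] = 23*0.1613 + 14*0.2903 + 12*0.2903 + 13*0.2581
= 3.7099 + 4.0642 + 3.4836 + 3.3553
= 14.6130

E[X] = 14.6130


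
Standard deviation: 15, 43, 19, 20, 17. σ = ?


Mean = 22.8000
Variance = 104.9600
SD = sqrt(104.9600) = 10.2450

SD = 10.2450


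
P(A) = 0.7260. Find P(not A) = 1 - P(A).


P(not A) = 1 - 0.7260 = 0.2740

P(not A) = 0.2740


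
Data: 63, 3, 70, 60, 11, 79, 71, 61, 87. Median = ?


Sorted: 3, 11, 60, 61, 63, 70, 71, 79, 87
n = 9 (odd)
Middle value = 63

Median = 63


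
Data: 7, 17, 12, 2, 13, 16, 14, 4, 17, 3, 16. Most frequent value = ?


Frequencies: 2:1, 3:1, 4:1, 7:1, 12:1, 13:1, 14:1, 16:2, 17:2
Max frequency = 2
Mode = 16, 17

Mode = 16, 17


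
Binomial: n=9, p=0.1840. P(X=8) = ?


C(9,8) = 9
p^8 = 1.313840e-06
(1-p)^1 = 0.816000
P = 9 * 1.313840e-06 * 0.816000 = 9.6488e-06

P(X=8) = 9.6488e-06


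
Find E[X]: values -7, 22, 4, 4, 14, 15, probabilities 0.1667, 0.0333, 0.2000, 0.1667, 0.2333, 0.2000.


E[X] = -7*0.1667 + 22*0.0333 + 4*0.2000 + 4*0.1667 + 14*0.2333 + 15*0.2000
= -1.1669 + 0.7326 + 0.8000 + 0.6668 + 3.2662 + 3.0000
= 7.2987

E[X] = 7.2987


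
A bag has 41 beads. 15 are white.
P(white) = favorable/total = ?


P = 15/41 = 0.3659

P = 0.3659


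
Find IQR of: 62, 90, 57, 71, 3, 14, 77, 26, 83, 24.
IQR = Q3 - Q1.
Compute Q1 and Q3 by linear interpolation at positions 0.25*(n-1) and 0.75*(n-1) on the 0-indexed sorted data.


Sorted: 3, 14, 24, 26, 57, 62, 71, 77, 83, 90
Q1 (25th %ile) = 24.5000
Q3 (75th %ile) = 75.5000
IQR = 75.5000 - 24.5000 = 51.0000

IQR = 51.0000


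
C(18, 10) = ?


C(18,10) = 18!/(10! × 8!)
= 6402373705728000/(3628800 × 40320)
= 43758

C(18,10) = 43758


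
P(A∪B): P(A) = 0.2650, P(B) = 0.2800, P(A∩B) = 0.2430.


P(A∪B) = 0.2650 + 0.2800 - 0.2430
= 0.5450 - 0.2430
= 0.3020

P(A∪B) = 0.3020


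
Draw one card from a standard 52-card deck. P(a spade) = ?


13 spades in 52 cards
P = 13/52 = 0.2500

P = 0.2500


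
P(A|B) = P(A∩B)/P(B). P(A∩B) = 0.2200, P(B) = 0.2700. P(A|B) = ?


P(A|B) = 0.2200/0.2700 = 0.8148

P(A|B) = 0.8148


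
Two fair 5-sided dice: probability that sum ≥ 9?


Total outcomes = 5×5 = 25
Favorable (sum ≥ 9): 3
P = 3/25 = 0.1200

P = 0.1200


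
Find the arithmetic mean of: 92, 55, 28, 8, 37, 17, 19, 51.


Sum = 92 + 55 + 28 + 8 + 37 + 17 + 19 + 51 = 307
n = 8
Mean = 307/8 = 38.3750

Mean = 38.3750


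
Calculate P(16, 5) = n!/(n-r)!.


P(16,5) = 16!/11!
= 20922789888000/39916800
= 524160

P(16,5) = 524160


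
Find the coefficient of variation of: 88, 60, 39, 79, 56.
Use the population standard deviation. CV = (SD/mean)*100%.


Mean = 64.4000
SD = 17.3505
CV = (17.3505/64.4000)*100 = 26.9418%

CV = 26.9418%


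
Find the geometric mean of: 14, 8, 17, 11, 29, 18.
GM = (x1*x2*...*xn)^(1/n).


Product = 14 × 8 × 17 × 11 × 29 × 18 = 10932768
GM = 10932768^(1/6) = 14.8978

GM = 14.8978


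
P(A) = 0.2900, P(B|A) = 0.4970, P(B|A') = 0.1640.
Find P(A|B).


P(B) = P(B|A)*P(A) + P(B|A')*P(A')
= 0.4970*0.2900 + 0.1640*0.7100
= 0.144130 + 0.116440 = 0.260570
P(A|B) = 0.144130/0.260570 = 0.5531

P(A|B) = 0.5531


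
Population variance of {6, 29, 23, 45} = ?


Mean = 25.7500
Squared deviations: 390.0625, 10.5625, 7.5625, 370.5625
Sum = 778.7500
Variance = 778.7500/4 = 194.6875

Variance = 194.6875


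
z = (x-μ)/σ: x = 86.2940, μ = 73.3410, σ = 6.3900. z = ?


z = (86.2940 - 73.3410)/6.3900
= 12.9530/6.3900
= 2.0271

z = 2.0271


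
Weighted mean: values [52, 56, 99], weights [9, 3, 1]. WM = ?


Numerator = 52*9 + 56*3 + 99*1 = 735
Denominator = 9 + 3 + 1 = 13
WM = 735/13 = 56.5385

WM = 56.5385


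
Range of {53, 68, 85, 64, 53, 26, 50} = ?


Max = 85, Min = 26
Range = 85 - 26 = 59

Range = 59


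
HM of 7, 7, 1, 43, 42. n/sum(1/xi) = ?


Sum of reciprocals = 1/7 + 1/7 + 1/1 + 1/43 + 1/42 = 1.332780
HM = 5/1.332780 = 3.7516

HM = 3.7516


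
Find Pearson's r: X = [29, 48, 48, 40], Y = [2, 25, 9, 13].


Mean X = 41.2500, Mean Y = 12.2500
SD X = 7.790218, SD Y = 8.347904
Cov = 47.187500
r = 47.187500/(7.790218*8.347904) = 0.7256

r = 0.7256


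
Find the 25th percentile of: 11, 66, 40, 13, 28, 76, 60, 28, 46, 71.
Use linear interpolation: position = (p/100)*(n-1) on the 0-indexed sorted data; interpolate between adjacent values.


Sorted: 11, 13, 28, 28, 40, 46, 60, 66, 71, 76
n = 10
Index = 25/100 * 9 = 2.2500
Lower = data[2] = 28, Upper = data[3] = 28
P25 = 28 + 0.2500*(0) = 28.0000

P25 = 28.0000


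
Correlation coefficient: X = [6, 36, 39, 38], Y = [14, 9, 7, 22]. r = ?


Mean X = 29.7500, Mean Y = 13.0000
SD X = 13.754545, SD Y = 5.787918
Cov = -7.500000
r = -7.500000/(13.754545*5.787918) = -0.0942

r = -0.0942


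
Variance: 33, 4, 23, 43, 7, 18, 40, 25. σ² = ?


Mean = 24.1250
Squared deviations: 78.7656, 405.0156, 1.2656, 356.2656, 293.2656, 37.5156, 252.0156, 0.7656
Sum = 1424.8750
Variance = 1424.8750/8 = 178.1094

Variance = 178.1094


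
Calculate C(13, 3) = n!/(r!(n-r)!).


C(13,3) = 13!/(3! × 10!)
= 6227020800/(6 × 3628800)
= 286

C(13,3) = 286


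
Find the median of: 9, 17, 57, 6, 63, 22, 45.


Sorted: 6, 9, 17, 22, 45, 57, 63
n = 7 (odd)
Middle value = 22

Median = 22


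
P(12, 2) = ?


P(12,2) = 12!/10!
= 479001600/3628800
= 132

P(12,2) = 132


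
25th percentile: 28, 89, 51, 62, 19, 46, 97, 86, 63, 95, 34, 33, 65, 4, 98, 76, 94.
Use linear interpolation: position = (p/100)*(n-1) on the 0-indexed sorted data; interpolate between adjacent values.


Sorted: 4, 19, 28, 33, 34, 46, 51, 62, 63, 65, 76, 86, 89, 94, 95, 97, 98
n = 17
Index = 25/100 * 16 = 4.0000
Lower = data[4] = 34, Upper = data[5] = 46
P25 = 34 + 0*(12) = 34.0000

P25 = 34.0000


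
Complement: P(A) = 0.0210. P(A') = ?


P(not A) = 1 - 0.0210 = 0.9790

P(not A) = 0.9790


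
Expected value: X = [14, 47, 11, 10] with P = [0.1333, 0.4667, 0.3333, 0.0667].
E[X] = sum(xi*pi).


E[X] = 14*0.1333 + 47*0.4667 + 11*0.3333 + 10*0.0667
= 1.8662 + 21.9349 + 3.6663 + 0.6670
= 28.1344

E[X] = 28.1344


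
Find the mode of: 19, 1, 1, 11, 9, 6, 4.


Frequencies: 1:2, 4:1, 6:1, 9:1, 11:1, 19:1
Max frequency = 2
Mode = 1

Mode = 1


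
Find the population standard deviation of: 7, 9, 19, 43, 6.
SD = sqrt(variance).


Mean = 16.8000
Variance = 192.9600
SD = sqrt(192.9600) = 13.8910

SD = 13.8910


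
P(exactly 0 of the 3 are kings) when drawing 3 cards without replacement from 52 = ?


Hypergeometric: P(X=0) = C(4,0)·C(48,3) / C(52,3)
= 1 × 17296 / 22100
= 17296/22100 = 0.7826

P = 0.7826


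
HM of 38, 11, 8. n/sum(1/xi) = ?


Sum of reciprocals = 1/38 + 1/11 + 1/8 = 0.242225
HM = 3/0.242225 = 12.3852

HM = 12.3852


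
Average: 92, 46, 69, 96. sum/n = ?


Sum = 92 + 46 + 69 + 96 = 303
n = 4
Mean = 303/4 = 75.7500

Mean = 75.7500


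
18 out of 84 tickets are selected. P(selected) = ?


P = 18/84 = 0.2143

P = 0.2143


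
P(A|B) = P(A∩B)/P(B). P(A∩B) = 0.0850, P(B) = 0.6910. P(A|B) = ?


P(A|B) = 0.0850/0.6910 = 0.1230

P(A|B) = 0.1230


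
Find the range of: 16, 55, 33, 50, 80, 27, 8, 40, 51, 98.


Max = 98, Min = 8
Range = 98 - 8 = 90

Range = 90


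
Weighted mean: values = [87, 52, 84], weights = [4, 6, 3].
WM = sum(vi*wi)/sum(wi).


Numerator = 87*4 + 52*6 + 84*3 = 912
Denominator = 4 + 6 + 3 = 13
WM = 912/13 = 70.1538

WM = 70.1538


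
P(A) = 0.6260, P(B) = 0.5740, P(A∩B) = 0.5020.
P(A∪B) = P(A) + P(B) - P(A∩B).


P(A∪B) = 0.6260 + 0.5740 - 0.5020
= 1.2000 - 0.5020
= 0.6980

P(A∪B) = 0.6980


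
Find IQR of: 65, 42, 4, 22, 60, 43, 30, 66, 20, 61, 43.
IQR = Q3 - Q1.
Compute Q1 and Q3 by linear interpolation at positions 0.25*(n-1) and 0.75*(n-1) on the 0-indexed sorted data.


Sorted: 4, 20, 22, 30, 42, 43, 43, 60, 61, 65, 66
Q1 (25th %ile) = 26.0000
Q3 (75th %ile) = 60.5000
IQR = 60.5000 - 26.0000 = 34.5000

IQR = 34.5000


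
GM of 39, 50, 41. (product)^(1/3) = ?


Product = 39 × 50 × 41 = 79950
GM = 79950^(1/3) = 43.0797

GM = 43.0797


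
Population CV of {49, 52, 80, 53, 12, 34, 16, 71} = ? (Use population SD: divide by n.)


Mean = 45.8750
SD = 22.5690
CV = (22.5690/45.8750)*100 = 49.1967%

CV = 49.1967%


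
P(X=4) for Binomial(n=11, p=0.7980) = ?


C(11,4) = 330
p^4 = 0.405519
(1-p)^7 = 1.372333e-05
P = 330 * 0.405519 * 1.372333e-05 = 0.0018

P(X=4) = 0.0018


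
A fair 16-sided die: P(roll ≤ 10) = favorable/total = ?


Favorable outcomes (roll ≤ 10): 10
Total outcomes = 16
P = 10/16 = 0.6250

P = 0.6250


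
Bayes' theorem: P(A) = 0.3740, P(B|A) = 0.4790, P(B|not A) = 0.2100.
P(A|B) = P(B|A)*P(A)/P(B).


P(B) = P(B|A)*P(A) + P(B|A')*P(A')
= 0.4790*0.3740 + 0.2100*0.6260
= 0.179146 + 0.131460 = 0.310606
P(A|B) = 0.179146/0.310606 = 0.5768

P(A|B) = 0.5768


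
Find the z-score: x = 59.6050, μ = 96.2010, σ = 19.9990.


z = (59.6050 - 96.2010)/19.9990
= -36.5960/19.9990
= -1.8299

z = -1.8299


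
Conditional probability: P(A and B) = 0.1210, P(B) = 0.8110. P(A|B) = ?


P(A|B) = 0.1210/0.8110 = 0.1492

P(A|B) = 0.1492


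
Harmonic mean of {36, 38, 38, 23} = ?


Sum of reciprocals = 1/36 + 1/38 + 1/38 + 1/23 = 0.123888
HM = 4/0.123888 = 32.2873

HM = 32.2873


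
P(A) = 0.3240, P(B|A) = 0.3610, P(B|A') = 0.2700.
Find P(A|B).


P(B) = P(B|A)*P(A) + P(B|A')*P(A')
= 0.3610*0.3240 + 0.2700*0.6760
= 0.116964 + 0.182520 = 0.299484
P(A|B) = 0.116964/0.299484 = 0.3906

P(A|B) = 0.3906


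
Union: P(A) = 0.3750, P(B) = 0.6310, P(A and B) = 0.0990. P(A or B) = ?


P(A∪B) = 0.3750 + 0.6310 - 0.0990
= 1.0060 - 0.0990
= 0.9070

P(A∪B) = 0.9070


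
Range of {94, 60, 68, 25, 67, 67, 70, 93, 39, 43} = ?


Max = 94, Min = 25
Range = 94 - 25 = 69

Range = 69


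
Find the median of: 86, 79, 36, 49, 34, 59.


Sorted: 34, 36, 49, 59, 79, 86
n = 6 (even)
Middle values: 49 and 59
Median = (49+59)/2 = 54.0000

Median = 54.0000


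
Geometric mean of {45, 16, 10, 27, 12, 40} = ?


Product = 45 × 16 × 10 × 27 × 12 × 40 = 93312000
GM = 93312000^(1/6) = 21.2972

GM = 21.2972


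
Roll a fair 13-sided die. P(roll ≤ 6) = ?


Favorable outcomes (roll ≤ 6): 6
Total outcomes = 13
P = 6/13 = 0.4615

P = 0.4615


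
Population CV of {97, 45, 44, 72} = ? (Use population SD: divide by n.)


Mean = 64.5000
SD = 21.8689
CV = (21.8689/64.5000)*100 = 33.9053%

CV = 33.9053%


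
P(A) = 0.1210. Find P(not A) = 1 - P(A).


P(not A) = 1 - 0.1210 = 0.8790

P(not A) = 0.8790


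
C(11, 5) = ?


C(11,5) = 11!/(5! × 6!)
= 39916800/(120 × 720)
= 462

C(11,5) = 462


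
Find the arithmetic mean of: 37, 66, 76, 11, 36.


Sum = 37 + 66 + 76 + 11 + 36 = 226
n = 5
Mean = 226/5 = 45.2000

Mean = 45.2000


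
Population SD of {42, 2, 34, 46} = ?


Mean = 31.0000
Variance = 299.0000
SD = sqrt(299.0000) = 17.2916

SD = 17.2916


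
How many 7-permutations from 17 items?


P(17,7) = 17!/10!
= 355687428096000/3628800
= 98017920

P(17,7) = 98017920


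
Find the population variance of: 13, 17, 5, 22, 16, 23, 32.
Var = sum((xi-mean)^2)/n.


Mean = 18.2857
Squared deviations: 27.9388, 1.6531, 176.5102, 13.7959, 5.2245, 22.2245, 188.0816
Sum = 435.4286
Variance = 435.4286/7 = 62.2041

Variance = 62.2041


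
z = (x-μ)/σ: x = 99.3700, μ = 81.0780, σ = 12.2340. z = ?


z = (99.3700 - 81.0780)/12.2340
= 18.2920/12.2340
= 1.4952

z = 1.4952


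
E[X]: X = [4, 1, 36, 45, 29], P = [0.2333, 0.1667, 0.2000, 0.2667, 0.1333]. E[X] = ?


E[X] = 4*0.2333 + 1*0.1667 + 36*0.2000 + 45*0.2667 + 29*0.1333
= 0.9332 + 0.1667 + 7.2000 + 12.0015 + 3.8657
= 24.1671

E[X] = 24.1671


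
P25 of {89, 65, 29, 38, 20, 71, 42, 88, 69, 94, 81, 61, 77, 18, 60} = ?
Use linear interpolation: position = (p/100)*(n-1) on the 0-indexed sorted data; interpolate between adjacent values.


Sorted: 18, 20, 29, 38, 42, 60, 61, 65, 69, 71, 77, 81, 88, 89, 94
n = 15
Index = 25/100 * 14 = 3.5000
Lower = data[3] = 38, Upper = data[4] = 42
P25 = 38 + 0.5000*(4) = 40.0000

P25 = 40.0000


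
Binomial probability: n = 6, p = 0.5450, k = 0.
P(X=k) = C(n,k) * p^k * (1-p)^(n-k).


C(6,0) = 1
p^0 = 1.000000
(1-p)^6 = 0.008873
P = 1 * 1.000000 * 0.008873 = 0.0089

P(X=0) = 0.0089


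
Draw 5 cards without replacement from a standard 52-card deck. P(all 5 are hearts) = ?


P(all hearts) = (13/52) × (12/51) × (11/50) × (10/49) × (9/48)
= 0.0005

P = 0.0005


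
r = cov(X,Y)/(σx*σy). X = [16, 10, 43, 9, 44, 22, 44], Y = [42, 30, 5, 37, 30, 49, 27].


Mean X = 26.8571, Mean Y = 31.4286
SD X = 15.084794, SD Y = 12.948879
Cov = -114.653061
r = -114.653061/(15.084794*12.948879) = -0.5870

r = -0.5870


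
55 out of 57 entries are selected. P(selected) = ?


P = 55/57 = 0.9649

P = 0.9649


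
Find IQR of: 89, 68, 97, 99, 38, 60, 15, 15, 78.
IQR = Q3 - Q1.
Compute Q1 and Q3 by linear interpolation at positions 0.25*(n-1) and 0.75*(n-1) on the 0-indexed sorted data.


Sorted: 15, 15, 38, 60, 68, 78, 89, 97, 99
Q1 (25th %ile) = 38.0000
Q3 (75th %ile) = 89.0000
IQR = 89.0000 - 38.0000 = 51.0000

IQR = 51.0000


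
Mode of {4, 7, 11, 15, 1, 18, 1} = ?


Frequencies: 1:2, 4:1, 7:1, 11:1, 15:1, 18:1
Max frequency = 2
Mode = 1

Mode = 1


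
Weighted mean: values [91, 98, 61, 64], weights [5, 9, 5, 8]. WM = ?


Numerator = 91*5 + 98*9 + 61*5 + 64*8 = 2154
Denominator = 5 + 9 + 5 + 8 = 27
WM = 2154/27 = 79.7778

WM = 79.7778


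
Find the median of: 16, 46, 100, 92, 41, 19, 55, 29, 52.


Sorted: 16, 19, 29, 41, 46, 52, 55, 92, 100
n = 9 (odd)
Middle value = 46

Median = 46


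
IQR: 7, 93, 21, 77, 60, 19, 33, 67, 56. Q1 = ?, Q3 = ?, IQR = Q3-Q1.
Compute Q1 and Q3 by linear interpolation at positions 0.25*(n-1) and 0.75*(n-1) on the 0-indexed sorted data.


Sorted: 7, 19, 21, 33, 56, 60, 67, 77, 93
Q1 (25th %ile) = 21.0000
Q3 (75th %ile) = 67.0000
IQR = 67.0000 - 21.0000 = 46.0000

IQR = 46.0000


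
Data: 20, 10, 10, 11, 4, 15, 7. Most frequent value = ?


Frequencies: 4:1, 7:1, 10:2, 11:1, 15:1, 20:1
Max frequency = 2
Mode = 10

Mode = 10


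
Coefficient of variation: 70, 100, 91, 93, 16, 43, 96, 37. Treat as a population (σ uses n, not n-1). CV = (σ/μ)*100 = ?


Mean = 68.2500
SD = 30.1154
CV = (30.1154/68.2500)*100 = 44.1251%

CV = 44.1251%


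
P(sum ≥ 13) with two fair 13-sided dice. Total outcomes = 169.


Total outcomes = 13×13 = 169
Favorable (sum ≥ 13): 103
P = 103/169 = 0.6095

P = 0.6095


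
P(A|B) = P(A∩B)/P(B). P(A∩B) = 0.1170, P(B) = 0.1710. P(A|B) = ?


P(A|B) = 0.1170/0.1710 = 0.6842

P(A|B) = 0.6842


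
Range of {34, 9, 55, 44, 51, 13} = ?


Max = 55, Min = 9
Range = 55 - 9 = 46

Range = 46


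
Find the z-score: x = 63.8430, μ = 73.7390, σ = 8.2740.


z = (63.8430 - 73.7390)/8.2740
= -9.8960/8.2740
= -1.1960

z = -1.1960


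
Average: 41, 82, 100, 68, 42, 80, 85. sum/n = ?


Sum = 41 + 82 + 100 + 68 + 42 + 80 + 85 = 498
n = 7
Mean = 498/7 = 71.1429

Mean = 71.1429


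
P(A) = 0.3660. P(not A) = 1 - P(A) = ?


P(not A) = 1 - 0.3660 = 0.6340

P(not A) = 0.6340


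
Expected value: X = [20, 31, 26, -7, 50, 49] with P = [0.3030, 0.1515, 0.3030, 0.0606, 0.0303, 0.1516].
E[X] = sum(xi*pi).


E[X] = 20*0.3030 + 31*0.1515 + 26*0.3030 - 7*0.0606 + 50*0.0303 + 49*0.1516
= 6.0600 + 4.6965 + 7.8780 - 0.4242 + 1.5150 + 7.4284
= 27.1537

E[X] = 27.1537


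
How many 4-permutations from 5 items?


P(5,4) = 5!/1!
= 120/1
= 120

P(5,4) = 120


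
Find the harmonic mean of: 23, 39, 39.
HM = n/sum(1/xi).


Sum of reciprocals = 1/23 + 1/39 + 1/39 = 0.094760
HM = 3/0.094760 = 31.6588

HM = 31.6588


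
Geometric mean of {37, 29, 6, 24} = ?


Product = 37 × 29 × 6 × 24 = 154512
GM = 154512^(1/4) = 19.8262

GM = 19.8262


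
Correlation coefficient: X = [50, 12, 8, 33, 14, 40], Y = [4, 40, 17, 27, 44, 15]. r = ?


Mean X = 26.1667, Mean Y = 24.5000
SD X = 15.731250, SD Y = 14.103782
Cov = -153.916667
r = -153.916667/(15.731250*14.103782) = -0.6937

r = -0.6937


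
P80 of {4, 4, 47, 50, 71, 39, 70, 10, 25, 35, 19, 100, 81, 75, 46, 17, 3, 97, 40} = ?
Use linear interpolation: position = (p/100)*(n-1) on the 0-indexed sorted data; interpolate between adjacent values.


Sorted: 3, 4, 4, 10, 17, 19, 25, 35, 39, 40, 46, 47, 50, 70, 71, 75, 81, 97, 100
n = 19
Index = 80/100 * 18 = 14.4000
Lower = data[14] = 71, Upper = data[15] = 75
P80 = 71 + 0.4000*(4) = 72.6000

P80 = 72.6000


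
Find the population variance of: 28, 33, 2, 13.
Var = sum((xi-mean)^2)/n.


Mean = 19.0000
Squared deviations: 81.0000, 196.0000, 289.0000, 36.0000
Sum = 602.0000
Variance = 602.0000/4 = 150.5000

Variance = 150.5000


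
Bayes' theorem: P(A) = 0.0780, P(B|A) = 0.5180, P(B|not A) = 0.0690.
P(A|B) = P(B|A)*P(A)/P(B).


P(B) = P(B|A)*P(A) + P(B|A')*P(A')
= 0.5180*0.0780 + 0.0690*0.9220
= 0.040404 + 0.063618 = 0.104022
P(A|B) = 0.040404/0.104022 = 0.3884

P(A|B) = 0.3884


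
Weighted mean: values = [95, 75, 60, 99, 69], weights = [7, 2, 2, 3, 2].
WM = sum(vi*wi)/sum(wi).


Numerator = 95*7 + 75*2 + 60*2 + 99*3 + 69*2 = 1370
Denominator = 7 + 2 + 2 + 3 + 2 = 16
WM = 1370/16 = 85.6250

WM = 85.6250


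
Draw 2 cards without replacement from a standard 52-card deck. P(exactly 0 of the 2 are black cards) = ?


Hypergeometric: P(X=0) = C(26,0)·C(26,2) / C(52,2)
= 1 × 325 / 1326
= 325/1326 = 0.2451

P = 0.2451


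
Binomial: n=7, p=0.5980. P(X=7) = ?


C(7,7) = 1
p^7 = 0.027347
(1-p)^0 = 1.000000
P = 1 * 0.027347 * 1.000000 = 0.0273

P(X=7) = 0.0273


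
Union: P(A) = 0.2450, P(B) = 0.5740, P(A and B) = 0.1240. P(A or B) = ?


P(A∪B) = 0.2450 + 0.5740 - 0.1240
= 0.8190 - 0.1240
= 0.6950

P(A∪B) = 0.6950


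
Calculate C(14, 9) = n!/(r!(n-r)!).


C(14,9) = 14!/(9! × 5!)
= 87178291200/(362880 × 120)
= 2002

C(14,9) = 2002


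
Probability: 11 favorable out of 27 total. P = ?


P = 11/27 = 0.4074

P = 0.4074


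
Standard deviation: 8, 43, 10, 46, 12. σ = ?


Mean = 23.8000
Variance = 288.1600
SD = sqrt(288.1600) = 16.9753

SD = 16.9753


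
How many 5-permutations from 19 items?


P(19,5) = 19!/14!
= 121645100408832000/87178291200
= 1395360

P(19,5) = 1395360


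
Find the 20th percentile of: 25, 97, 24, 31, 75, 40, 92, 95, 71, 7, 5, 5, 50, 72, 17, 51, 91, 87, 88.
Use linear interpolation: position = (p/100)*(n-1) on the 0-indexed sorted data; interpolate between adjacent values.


Sorted: 5, 5, 7, 17, 24, 25, 31, 40, 50, 51, 71, 72, 75, 87, 88, 91, 92, 95, 97
n = 19
Index = 20/100 * 18 = 3.6000
Lower = data[3] = 17, Upper = data[4] = 24
P20 = 17 + 0.6000*(7) = 21.2000

P20 = 21.2000


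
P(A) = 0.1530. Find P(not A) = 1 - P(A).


P(not A) = 1 - 0.1530 = 0.8470

P(not A) = 0.8470


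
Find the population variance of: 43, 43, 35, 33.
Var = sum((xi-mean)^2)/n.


Mean = 38.5000
Squared deviations: 20.2500, 20.2500, 12.2500, 30.2500
Sum = 83.0000
Variance = 83.0000/4 = 20.7500

Variance = 20.7500


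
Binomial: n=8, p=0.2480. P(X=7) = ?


C(8,7) = 8
p^7 = 5.769813e-05
(1-p)^1 = 0.752000
P = 8 * 5.769813e-05 * 0.752000 = 0.0003

P(X=7) = 0.0003


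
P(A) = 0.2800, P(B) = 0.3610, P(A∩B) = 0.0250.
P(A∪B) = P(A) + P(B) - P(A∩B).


P(A∪B) = 0.2800 + 0.3610 - 0.0250
= 0.6410 - 0.0250
= 0.6160

P(A∪B) = 0.6160


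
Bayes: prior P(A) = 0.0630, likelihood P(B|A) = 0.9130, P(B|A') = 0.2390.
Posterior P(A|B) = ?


P(B) = P(B|A)*P(A) + P(B|A')*P(A')
= 0.9130*0.0630 + 0.2390*0.9370
= 0.057519 + 0.223943 = 0.281462
P(A|B) = 0.057519/0.281462 = 0.2044

P(A|B) = 0.2044


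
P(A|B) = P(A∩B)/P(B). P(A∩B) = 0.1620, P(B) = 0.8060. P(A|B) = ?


P(A|B) = 0.1620/0.8060 = 0.2010

P(A|B) = 0.2010


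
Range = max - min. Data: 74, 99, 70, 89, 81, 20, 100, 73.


Max = 100, Min = 20
Range = 100 - 20 = 80

Range = 80


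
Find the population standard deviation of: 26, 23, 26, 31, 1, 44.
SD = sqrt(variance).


Mean = 25.1667
Variance = 163.1389
SD = sqrt(163.1389) = 12.7726

SD = 12.7726


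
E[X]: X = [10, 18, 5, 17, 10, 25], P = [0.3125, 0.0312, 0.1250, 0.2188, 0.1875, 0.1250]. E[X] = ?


E[X] = 10*0.3125 + 18*0.0312 + 5*0.1250 + 17*0.2188 + 10*0.1875 + 25*0.1250
= 3.1250 + 0.5616 + 0.6250 + 3.7196 + 1.8750 + 3.1250
= 13.0312

E[X] = 13.0312


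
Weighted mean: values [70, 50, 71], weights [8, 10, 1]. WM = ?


Numerator = 70*8 + 50*10 + 71*1 = 1131
Denominator = 8 + 10 + 1 = 19
WM = 1131/19 = 59.5263

WM = 59.5263


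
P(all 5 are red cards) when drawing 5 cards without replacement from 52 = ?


P(all red cards) = (26/52) × (25/51) × (24/50) × (23/49) × (22/48)
= 0.0253

P = 0.0253


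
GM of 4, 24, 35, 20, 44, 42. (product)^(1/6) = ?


Product = 4 × 24 × 35 × 20 × 44 × 42 = 124185600
GM = 124185600^(1/6) = 22.3363

GM = 22.3363


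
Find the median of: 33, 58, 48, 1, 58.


Sorted: 1, 33, 48, 58, 58
n = 5 (odd)
Middle value = 48

Median = 48


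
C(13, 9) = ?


C(13,9) = 13!/(9! × 4!)
= 6227020800/(362880 × 24)
= 715

C(13,9) = 715


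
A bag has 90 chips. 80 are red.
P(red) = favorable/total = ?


P = 80/90 = 0.8889

P = 0.8889


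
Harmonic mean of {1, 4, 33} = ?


Sum of reciprocals = 1/1 + 1/4 + 1/33 = 1.280303
HM = 3/1.280303 = 2.3432

HM = 2.3432


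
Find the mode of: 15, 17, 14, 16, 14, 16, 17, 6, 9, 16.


Frequencies: 6:1, 9:1, 14:2, 15:1, 16:3, 17:2
Max frequency = 3
Mode = 16

Mode = 16


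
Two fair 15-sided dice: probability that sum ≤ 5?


Total outcomes = 15×15 = 225
Favorable (sum ≤ 5): 10
P = 10/225 = 0.0444

P = 0.0444


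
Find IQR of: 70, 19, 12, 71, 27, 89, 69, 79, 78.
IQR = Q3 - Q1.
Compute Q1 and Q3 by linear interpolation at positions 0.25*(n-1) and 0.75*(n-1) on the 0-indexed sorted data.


Sorted: 12, 19, 27, 69, 70, 71, 78, 79, 89
Q1 (25th %ile) = 27.0000
Q3 (75th %ile) = 78.0000
IQR = 78.0000 - 27.0000 = 51.0000

IQR = 51.0000


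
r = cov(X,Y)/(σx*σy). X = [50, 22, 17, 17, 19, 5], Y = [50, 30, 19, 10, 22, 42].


Mean X = 21.6667, Mean Y = 28.8333
SD X = 13.731553, SD Y = 13.667683
Cov = 88.777778
r = 88.777778/(13.731553*13.667683) = 0.4730

r = 0.4730


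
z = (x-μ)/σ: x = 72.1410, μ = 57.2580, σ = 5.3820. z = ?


z = (72.1410 - 57.2580)/5.3820
= 14.8830/5.3820
= 2.7653

z = 2.7653


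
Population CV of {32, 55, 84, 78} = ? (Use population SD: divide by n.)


Mean = 62.2500
SD = 20.5472
CV = (20.5472/62.2500)*100 = 33.0076%

CV = 33.0076%


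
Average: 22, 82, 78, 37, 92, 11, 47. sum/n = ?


Sum = 22 + 82 + 78 + 37 + 92 + 11 + 47 = 369
n = 7
Mean = 369/7 = 52.7143

Mean = 52.7143


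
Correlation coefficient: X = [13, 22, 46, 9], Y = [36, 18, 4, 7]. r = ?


Mean X = 22.5000, Mean Y = 16.2500
SD X = 14.361407, SD Y = 12.537444
Cov = -87.875000
r = -87.875000/(14.361407*12.537444) = -0.4880

r = -0.4880


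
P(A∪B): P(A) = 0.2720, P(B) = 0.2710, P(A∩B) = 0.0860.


P(A∪B) = 0.2720 + 0.2710 - 0.0860
= 0.5430 - 0.0860
= 0.4570

P(A∪B) = 0.4570


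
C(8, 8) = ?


C(8,8) = 8!/(8! × 0!)
= 40320/(40320 × 1)
= 1

C(8,8) = 1


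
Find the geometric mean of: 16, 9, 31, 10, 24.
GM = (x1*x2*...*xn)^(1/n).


Product = 16 × 9 × 31 × 10 × 24 = 1071360
GM = 1071360^(1/5) = 16.0689

GM = 16.0689


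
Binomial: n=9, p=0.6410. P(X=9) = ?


C(9,9) = 1
p^9 = 0.018269
(1-p)^0 = 1.000000
P = 1 * 0.018269 * 1.000000 = 0.0183

P(X=9) = 0.0183


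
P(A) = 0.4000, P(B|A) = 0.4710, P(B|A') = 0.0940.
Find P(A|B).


P(B) = P(B|A)*P(A) + P(B|A')*P(A')
= 0.4710*0.4000 + 0.0940*0.6000
= 0.188400 + 0.056400 = 0.244800
P(A|B) = 0.188400/0.244800 = 0.7696

P(A|B) = 0.7696


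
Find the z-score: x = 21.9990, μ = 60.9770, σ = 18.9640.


z = (21.9990 - 60.9770)/18.9640
= -38.9780/18.9640
= -2.0554

z = -2.0554


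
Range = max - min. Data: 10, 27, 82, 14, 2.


Max = 82, Min = 2
Range = 82 - 2 = 80

Range = 80


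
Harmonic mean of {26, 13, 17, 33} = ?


Sum of reciprocals = 1/26 + 1/13 + 1/17 + 1/33 = 0.204511
HM = 4/0.204511 = 19.5588

HM = 19.5588


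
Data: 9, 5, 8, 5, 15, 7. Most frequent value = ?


Frequencies: 5:2, 7:1, 8:1, 9:1, 15:1
Max frequency = 2
Mode = 5

Mode = 5


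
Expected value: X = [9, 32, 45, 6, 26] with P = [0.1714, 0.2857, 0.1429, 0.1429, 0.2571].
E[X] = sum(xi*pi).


E[X] = 9*0.1714 + 32*0.2857 + 45*0.1429 + 6*0.1429 + 26*0.2571
= 1.5426 + 9.1424 + 6.4305 + 0.8574 + 6.6846
= 24.6575

E[X] = 24.6575


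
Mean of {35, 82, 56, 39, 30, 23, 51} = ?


Sum = 35 + 82 + 56 + 39 + 30 + 23 + 51 = 316
n = 7
Mean = 316/7 = 45.1429

Mean = 45.1429


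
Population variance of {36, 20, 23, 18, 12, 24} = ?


Mean = 22.1667
Squared deviations: 191.3611, 4.6944, 0.6944, 17.3611, 103.3611, 3.3611
Sum = 320.8333
Variance = 320.8333/6 = 53.4722

Variance = 53.4722


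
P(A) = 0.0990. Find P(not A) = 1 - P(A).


P(not A) = 1 - 0.0990 = 0.9010

P(not A) = 0.9010


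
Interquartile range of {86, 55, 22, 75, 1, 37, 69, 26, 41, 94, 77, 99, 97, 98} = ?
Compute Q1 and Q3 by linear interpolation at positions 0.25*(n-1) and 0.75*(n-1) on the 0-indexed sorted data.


Sorted: 1, 22, 26, 37, 41, 55, 69, 75, 77, 86, 94, 97, 98, 99
Q1 (25th %ile) = 38.0000
Q3 (75th %ile) = 92.0000
IQR = 92.0000 - 38.0000 = 54.0000

IQR = 54.0000


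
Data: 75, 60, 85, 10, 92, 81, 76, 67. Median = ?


Sorted: 10, 60, 67, 75, 76, 81, 85, 92
n = 8 (even)
Middle values: 75 and 76
Median = (75+76)/2 = 75.5000

Median = 75.5000


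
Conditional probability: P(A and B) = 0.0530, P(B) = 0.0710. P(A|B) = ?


P(A|B) = 0.0530/0.0710 = 0.7465

P(A|B) = 0.7465


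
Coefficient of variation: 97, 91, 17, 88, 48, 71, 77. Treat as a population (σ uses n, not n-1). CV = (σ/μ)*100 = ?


Mean = 69.8571
SD = 26.2865
CV = (26.2865/69.8571)*100 = 37.6289%

CV = 37.6289%


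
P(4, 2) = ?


P(4,2) = 4!/2!
= 24/2
= 12

P(4,2) = 12


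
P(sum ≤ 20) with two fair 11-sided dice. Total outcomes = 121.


Total outcomes = 11×11 = 121
Favorable (sum ≤ 20): 118
P = 118/121 = 0.9752

P = 0.9752


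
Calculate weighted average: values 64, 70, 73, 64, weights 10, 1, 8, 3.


Numerator = 64*10 + 70*1 + 73*8 + 64*3 = 1486
Denominator = 10 + 1 + 8 + 3 = 22
WM = 1486/22 = 67.5455

WM = 67.5455


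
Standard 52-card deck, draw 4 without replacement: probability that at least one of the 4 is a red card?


P(at least one) = 1 - P(none)
P(none) = (26/52) × (25/51) × (24/50) × (23/49) = 0.055222
P(at least one) = 1 - 0.055222 = 0.9448

P = 0.9448


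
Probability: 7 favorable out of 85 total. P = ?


P = 7/85 = 0.0824

P = 0.0824


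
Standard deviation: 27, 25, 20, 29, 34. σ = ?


Mean = 27.0000
Variance = 21.2000
SD = sqrt(21.2000) = 4.6043

SD = 4.6043


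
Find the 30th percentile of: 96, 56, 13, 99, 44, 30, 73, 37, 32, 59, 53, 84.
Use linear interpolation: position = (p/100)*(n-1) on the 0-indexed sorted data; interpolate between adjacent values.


Sorted: 13, 30, 32, 37, 44, 53, 56, 59, 73, 84, 96, 99
n = 12
Index = 30/100 * 11 = 3.3000
Lower = data[3] = 37, Upper = data[4] = 44
P30 = 37 + 0.3000*(7) = 39.1000

P30 = 39.1000


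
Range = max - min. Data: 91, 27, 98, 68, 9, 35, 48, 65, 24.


Max = 98, Min = 9
Range = 98 - 9 = 89

Range = 89


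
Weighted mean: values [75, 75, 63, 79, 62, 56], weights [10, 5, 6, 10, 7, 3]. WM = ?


Numerator = 75*10 + 75*5 + 63*6 + 79*10 + 62*7 + 56*3 = 2895
Denominator = 10 + 5 + 6 + 10 + 7 + 3 = 41
WM = 2895/41 = 70.6098

WM = 70.6098


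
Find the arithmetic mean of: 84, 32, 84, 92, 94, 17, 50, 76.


Sum = 84 + 32 + 84 + 92 + 94 + 17 + 50 + 76 = 529
n = 8
Mean = 529/8 = 66.1250

Mean = 66.1250


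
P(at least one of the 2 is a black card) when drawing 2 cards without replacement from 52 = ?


P(at least one) = 1 - P(none)
P(none) = (26/52) × (25/51) = 0.245098
P(at least one) = 1 - 0.245098 = 0.7549

P = 0.7549


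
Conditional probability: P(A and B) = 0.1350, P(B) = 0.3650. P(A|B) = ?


P(A|B) = 0.1350/0.3650 = 0.3699

P(A|B) = 0.3699


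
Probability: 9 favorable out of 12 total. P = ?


P = 9/12 = 0.7500

P = 0.7500


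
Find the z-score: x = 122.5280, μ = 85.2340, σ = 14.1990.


z = (122.5280 - 85.2340)/14.1990
= 37.2940/14.1990
= 2.6265

z = 2.6265


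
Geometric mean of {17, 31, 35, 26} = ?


Product = 17 × 31 × 35 × 26 = 479570
GM = 479570^(1/4) = 26.3156

GM = 26.3156


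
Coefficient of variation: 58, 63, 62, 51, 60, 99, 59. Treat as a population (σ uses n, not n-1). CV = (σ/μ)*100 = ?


Mean = 64.5714
SD = 14.5097
CV = (14.5097/64.5714)*100 = 22.4707%

CV = 22.4707%


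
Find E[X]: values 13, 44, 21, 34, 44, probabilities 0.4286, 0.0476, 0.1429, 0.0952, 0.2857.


E[X] = 13*0.4286 + 44*0.0476 + 21*0.1429 + 34*0.0952 + 44*0.2857
= 5.5718 + 2.0944 + 3.0009 + 3.2368 + 12.5708
= 26.4747

E[X] = 26.4747


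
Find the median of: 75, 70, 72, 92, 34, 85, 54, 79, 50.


Sorted: 34, 50, 54, 70, 72, 75, 79, 85, 92
n = 9 (odd)
Middle value = 72

Median = 72


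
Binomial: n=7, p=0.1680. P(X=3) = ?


C(7,3) = 35
p^3 = 0.004742
(1-p)^4 = 0.479174
P = 35 * 0.004742 * 0.479174 = 0.0795

P(X=3) = 0.0795


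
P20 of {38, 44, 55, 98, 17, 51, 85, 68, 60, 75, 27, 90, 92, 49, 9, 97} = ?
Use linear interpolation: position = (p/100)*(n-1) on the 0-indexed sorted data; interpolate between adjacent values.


Sorted: 9, 17, 27, 38, 44, 49, 51, 55, 60, 68, 75, 85, 90, 92, 97, 98
n = 16
Index = 20/100 * 15 = 3.0000
Lower = data[3] = 38, Upper = data[4] = 44
P20 = 38 + 0*(6) = 38.0000

P20 = 38.0000


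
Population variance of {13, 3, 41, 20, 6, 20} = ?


Mean = 17.1667
Squared deviations: 17.3611, 200.6944, 568.0278, 8.0278, 124.6944, 8.0278
Sum = 926.8333
Variance = 926.8333/6 = 154.4722

Variance = 154.4722


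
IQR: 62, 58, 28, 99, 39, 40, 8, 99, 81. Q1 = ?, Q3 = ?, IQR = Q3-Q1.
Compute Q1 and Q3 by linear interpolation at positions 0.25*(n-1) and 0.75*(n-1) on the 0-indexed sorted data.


Sorted: 8, 28, 39, 40, 58, 62, 81, 99, 99
Q1 (25th %ile) = 39.0000
Q3 (75th %ile) = 81.0000
IQR = 81.0000 - 39.0000 = 42.0000

IQR = 42.0000


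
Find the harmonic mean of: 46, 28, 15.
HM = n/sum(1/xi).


Sum of reciprocals = 1/46 + 1/28 + 1/15 = 0.124120
HM = 3/0.124120 = 24.1701

HM = 24.1701


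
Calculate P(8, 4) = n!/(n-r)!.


P(8,4) = 8!/4!
= 40320/24
= 1680

P(8,4) = 1680


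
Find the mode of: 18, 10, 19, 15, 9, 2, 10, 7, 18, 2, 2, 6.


Frequencies: 2:3, 6:1, 7:1, 9:1, 10:2, 15:1, 18:2, 19:1
Max frequency = 3
Mode = 2

Mode = 2


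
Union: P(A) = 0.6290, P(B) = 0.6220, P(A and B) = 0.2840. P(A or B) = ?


P(A∪B) = 0.6290 + 0.6220 - 0.2840
= 1.2510 - 0.2840
= 0.9670

P(A∪B) = 0.9670


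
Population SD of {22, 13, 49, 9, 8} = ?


Mean = 20.2000
Variance = 231.7600
SD = sqrt(231.7600) = 15.2237

SD = 15.2237


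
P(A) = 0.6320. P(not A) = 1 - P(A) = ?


P(not A) = 1 - 0.6320 = 0.3680

P(not A) = 0.3680


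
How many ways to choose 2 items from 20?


C(20,2) = 20!/(2! × 18!)
= 2432902008176640000/(2 × 6402373705728000)
= 190

C(20,2) = 190


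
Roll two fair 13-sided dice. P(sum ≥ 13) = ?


Total outcomes = 13×13 = 169
Favorable (sum ≥ 13): 103
P = 103/169 = 0.6095

P = 0.6095


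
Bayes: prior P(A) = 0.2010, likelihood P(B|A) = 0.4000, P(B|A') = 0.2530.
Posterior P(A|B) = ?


P(B) = P(B|A)*P(A) + P(B|A')*P(A')
= 0.4000*0.2010 + 0.2530*0.7990
= 0.080400 + 0.202147 = 0.282547
P(A|B) = 0.080400/0.282547 = 0.2846

P(A|B) = 0.2846


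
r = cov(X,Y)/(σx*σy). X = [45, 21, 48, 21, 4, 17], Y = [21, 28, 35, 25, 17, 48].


Mean X = 26.0000, Mean Y = 29.0000
SD X = 15.599145, SD Y = 10.181683
Cov = 16.333333
r = 16.333333/(15.599145*10.181683) = 0.1028

r = 0.1028


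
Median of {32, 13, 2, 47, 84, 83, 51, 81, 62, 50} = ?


Sorted: 2, 13, 32, 47, 50, 51, 62, 81, 83, 84
n = 10 (even)
Middle values: 50 and 51
Median = (50+51)/2 = 50.5000

Median = 50.5000


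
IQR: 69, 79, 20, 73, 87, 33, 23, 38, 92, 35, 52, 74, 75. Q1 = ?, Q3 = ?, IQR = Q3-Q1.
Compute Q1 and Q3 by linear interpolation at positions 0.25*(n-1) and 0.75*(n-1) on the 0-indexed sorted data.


Sorted: 20, 23, 33, 35, 38, 52, 69, 73, 74, 75, 79, 87, 92
Q1 (25th %ile) = 35.0000
Q3 (75th %ile) = 75.0000
IQR = 75.0000 - 35.0000 = 40.0000

IQR = 40.0000


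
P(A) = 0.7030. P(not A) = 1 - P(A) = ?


P(not A) = 1 - 0.7030 = 0.2970

P(not A) = 0.2970


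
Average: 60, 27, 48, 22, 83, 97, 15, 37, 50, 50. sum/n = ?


Sum = 60 + 27 + 48 + 22 + 83 + 97 + 15 + 37 + 50 + 50 = 489
n = 10
Mean = 489/10 = 48.9000

Mean = 48.9000


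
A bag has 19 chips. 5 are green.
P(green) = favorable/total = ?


P = 5/19 = 0.2632

P = 0.2632


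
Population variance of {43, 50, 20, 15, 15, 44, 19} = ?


Mean = 29.4286
Squared deviations: 184.1837, 423.1837, 88.8980, 208.1837, 208.1837, 212.3265, 108.7551
Sum = 1433.7143
Variance = 1433.7143/7 = 204.8163

Variance = 204.8163


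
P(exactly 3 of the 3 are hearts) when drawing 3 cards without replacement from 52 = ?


Hypergeometric: P(X=3) = C(13,3)·C(39,0) / C(52,3)
= 286 × 1 / 22100
= 286/22100 = 0.0129

P = 0.0129


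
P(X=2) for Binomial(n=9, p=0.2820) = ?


C(9,2) = 36
p^2 = 0.079524
(1-p)^7 = 0.098372
P = 36 * 0.079524 * 0.098372 = 0.2816

P(X=2) = 0.2816


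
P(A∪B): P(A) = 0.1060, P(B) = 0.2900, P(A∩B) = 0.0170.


P(A∪B) = 0.1060 + 0.2900 - 0.0170
= 0.3960 - 0.0170
= 0.3790

P(A∪B) = 0.3790


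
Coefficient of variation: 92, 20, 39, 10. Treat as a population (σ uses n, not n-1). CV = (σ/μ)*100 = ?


Mean = 40.2500
SD = 31.6415
CV = (31.6415/40.2500)*100 = 78.6125%

CV = 78.6125%


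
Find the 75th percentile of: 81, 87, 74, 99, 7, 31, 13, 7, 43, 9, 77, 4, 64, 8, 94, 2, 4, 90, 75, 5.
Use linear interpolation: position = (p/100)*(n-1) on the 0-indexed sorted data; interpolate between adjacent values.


Sorted: 2, 4, 4, 5, 7, 7, 8, 9, 13, 31, 43, 64, 74, 75, 77, 81, 87, 90, 94, 99
n = 20
Index = 75/100 * 19 = 14.2500
Lower = data[14] = 77, Upper = data[15] = 81
P75 = 77 + 0.2500*(4) = 78.0000

P75 = 78.0000


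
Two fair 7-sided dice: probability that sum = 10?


Total outcomes = 7×7 = 49
Favorable (sum = 10): 5
P = 5/49 = 0.1020

P = 0.1020


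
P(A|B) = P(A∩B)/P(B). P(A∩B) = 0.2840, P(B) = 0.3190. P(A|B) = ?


P(A|B) = 0.2840/0.3190 = 0.8903

P(A|B) = 0.8903


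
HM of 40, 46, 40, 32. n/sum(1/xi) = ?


Sum of reciprocals = 1/40 + 1/46 + 1/40 + 1/32 = 0.102989
HM = 4/0.102989 = 38.8391

HM = 38.8391


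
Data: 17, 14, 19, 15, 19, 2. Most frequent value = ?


Frequencies: 2:1, 14:1, 15:1, 17:1, 19:2
Max frequency = 2
Mode = 19

Mode = 19


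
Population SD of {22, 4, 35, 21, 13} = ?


Mean = 19.0000
Variance = 106.0000
SD = sqrt(106.0000) = 10.2956

SD = 10.2956


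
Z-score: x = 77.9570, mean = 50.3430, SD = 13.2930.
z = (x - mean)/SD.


z = (77.9570 - 50.3430)/13.2930
= 27.6140/13.2930
= 2.0773

z = 2.0773


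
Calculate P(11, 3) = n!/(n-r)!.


P(11,3) = 11!/8!
= 39916800/40320
= 990

P(11,3) = 990


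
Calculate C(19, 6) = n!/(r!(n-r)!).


C(19,6) = 19!/(6! × 13!)
= 121645100408832000/(720 × 6227020800)
= 27132

C(19,6) = 27132


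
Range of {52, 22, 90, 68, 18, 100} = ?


Max = 100, Min = 18
Range = 100 - 18 = 82

Range = 82


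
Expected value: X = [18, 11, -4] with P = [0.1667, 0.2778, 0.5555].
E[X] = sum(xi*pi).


E[X] = 18*0.1667 + 11*0.2778 - 4*0.5555
= 3.0006 + 3.0558 - 2.2220
= 3.8344

E[X] = 3.8344


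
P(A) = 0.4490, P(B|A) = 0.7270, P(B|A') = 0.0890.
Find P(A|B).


P(B) = P(B|A)*P(A) + P(B|A')*P(A')
= 0.7270*0.4490 + 0.0890*0.5510
= 0.326423 + 0.049039 = 0.375462
P(A|B) = 0.326423/0.375462 = 0.8694

P(A|B) = 0.8694


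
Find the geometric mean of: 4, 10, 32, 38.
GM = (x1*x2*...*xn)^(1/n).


Product = 4 × 10 × 32 × 38 = 48640
GM = 48640^(1/4) = 14.8508

GM = 14.8508


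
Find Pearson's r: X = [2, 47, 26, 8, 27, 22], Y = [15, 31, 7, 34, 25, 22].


Mean X = 22.0000, Mean Y = 22.3333
SD X = 14.502873, SD Y = 9.195409
Cov = 25.333333
r = 25.333333/(14.502873*9.195409) = 0.1900

r = 0.1900


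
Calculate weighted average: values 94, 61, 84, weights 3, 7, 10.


Numerator = 94*3 + 61*7 + 84*10 = 1549
Denominator = 3 + 7 + 10 = 20
WM = 1549/20 = 77.4500

WM = 77.4500


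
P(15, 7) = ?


P(15,7) = 15!/8!
= 1307674368000/40320
= 32432400

P(15,7) = 32432400


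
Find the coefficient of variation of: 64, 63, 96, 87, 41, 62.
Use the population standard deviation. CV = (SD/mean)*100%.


Mean = 68.8333
SD = 18.0131
CV = (18.0131/68.8333)*100 = 26.1692%

CV = 26.1692%


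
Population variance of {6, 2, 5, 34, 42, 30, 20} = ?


Mean = 19.8571
Squared deviations: 192.0204, 318.8776, 220.7347, 200.0204, 490.3061, 102.8776, 0.0204
Sum = 1524.8571
Variance = 1524.8571/7 = 217.8367

Variance = 217.8367


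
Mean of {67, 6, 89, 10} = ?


Sum = 67 + 6 + 89 + 10 = 172
n = 4
Mean = 172/4 = 43.0000

Mean = 43.0000
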